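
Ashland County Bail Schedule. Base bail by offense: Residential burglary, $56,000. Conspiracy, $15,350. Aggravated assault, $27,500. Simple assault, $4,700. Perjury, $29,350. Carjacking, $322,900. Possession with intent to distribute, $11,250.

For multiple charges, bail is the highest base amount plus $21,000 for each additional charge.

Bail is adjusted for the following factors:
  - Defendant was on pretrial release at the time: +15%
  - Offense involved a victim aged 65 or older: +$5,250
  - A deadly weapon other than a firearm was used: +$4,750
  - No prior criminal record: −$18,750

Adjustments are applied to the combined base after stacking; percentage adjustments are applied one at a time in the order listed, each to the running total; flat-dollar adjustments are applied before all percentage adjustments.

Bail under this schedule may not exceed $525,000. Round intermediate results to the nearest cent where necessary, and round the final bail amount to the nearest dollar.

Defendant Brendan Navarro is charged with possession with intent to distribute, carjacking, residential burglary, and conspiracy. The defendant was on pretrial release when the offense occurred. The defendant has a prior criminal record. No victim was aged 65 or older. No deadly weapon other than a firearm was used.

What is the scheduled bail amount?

Base amounts from the schedule: possession with intent to distribute $11,250; carjacking $322,900; residential burglary $56,000; conspiracy $15,350.
Stacking rule: highest base plus $21,000 per additional charge. Highest is carjacking at $322,900; 3 additional charges → +$63,000. Combined base = $385,900.
Defendant was on pretrial release at the time (+15%): $385,900 × 1.15 = $443,785.
$443,785 is within the $525,000 maximum.

$443,785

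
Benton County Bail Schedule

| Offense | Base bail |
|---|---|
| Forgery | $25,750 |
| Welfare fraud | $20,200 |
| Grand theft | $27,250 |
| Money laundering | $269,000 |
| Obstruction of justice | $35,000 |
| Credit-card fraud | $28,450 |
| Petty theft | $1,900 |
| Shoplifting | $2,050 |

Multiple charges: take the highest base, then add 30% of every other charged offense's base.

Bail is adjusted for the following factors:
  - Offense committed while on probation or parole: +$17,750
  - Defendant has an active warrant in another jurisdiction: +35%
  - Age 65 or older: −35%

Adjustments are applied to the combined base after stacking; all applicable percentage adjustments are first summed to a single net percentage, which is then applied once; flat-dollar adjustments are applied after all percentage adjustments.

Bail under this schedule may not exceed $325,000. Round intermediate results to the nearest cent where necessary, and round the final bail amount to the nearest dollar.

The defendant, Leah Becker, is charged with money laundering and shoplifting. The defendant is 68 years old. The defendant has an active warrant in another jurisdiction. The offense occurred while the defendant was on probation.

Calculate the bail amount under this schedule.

$287,365

Base amounts from the schedule: money laundering $269,000; shoplifting $2,050.
Stacking rule: highest base plus 30% of each additional charge. Highest is money laundering at $269,000. Additional: $2,050 × 30% = $615. Combined base = $269,000 + $615 = $269,615.
Net percentage adjustment: +35% −35% = +0%. $269,615 × 1 = $269,615.
Offense committed while on probation or parole (+$17,750 flat): $269,615 + $17,750 = $287,365.
$287,365 is within the $325,000 maximum.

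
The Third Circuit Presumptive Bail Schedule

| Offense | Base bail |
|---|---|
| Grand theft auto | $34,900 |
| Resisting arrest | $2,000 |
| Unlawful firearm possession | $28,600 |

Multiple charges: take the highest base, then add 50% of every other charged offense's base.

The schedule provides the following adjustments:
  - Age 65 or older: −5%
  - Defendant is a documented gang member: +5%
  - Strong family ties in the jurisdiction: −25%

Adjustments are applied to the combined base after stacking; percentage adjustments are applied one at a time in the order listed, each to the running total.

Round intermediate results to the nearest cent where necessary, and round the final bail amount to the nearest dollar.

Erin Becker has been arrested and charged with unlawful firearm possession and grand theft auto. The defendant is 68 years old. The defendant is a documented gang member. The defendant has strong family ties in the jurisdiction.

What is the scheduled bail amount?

$36,808

Base amounts from the schedule: unlawful firearm possession $28,600; grand theft auto $34,900.
Stacking rule: highest base plus 50% of each additional charge. Highest is grand theft auto at $34,900. Additional: $28,600 × 50% = $14,300. Combined base = $34,900 + $14,300 = $49,200.
Age 65 or older (−5%): $49,200 × 0.95 = $46,740.
Defendant is a documented gang member (+5%): $46,740 × 1.05 = $49,077.
Strong family ties in the jurisdiction (−25%): $49,077 × 0.75 = $36,807.75.
Rounded to the nearest dollar: $36,808.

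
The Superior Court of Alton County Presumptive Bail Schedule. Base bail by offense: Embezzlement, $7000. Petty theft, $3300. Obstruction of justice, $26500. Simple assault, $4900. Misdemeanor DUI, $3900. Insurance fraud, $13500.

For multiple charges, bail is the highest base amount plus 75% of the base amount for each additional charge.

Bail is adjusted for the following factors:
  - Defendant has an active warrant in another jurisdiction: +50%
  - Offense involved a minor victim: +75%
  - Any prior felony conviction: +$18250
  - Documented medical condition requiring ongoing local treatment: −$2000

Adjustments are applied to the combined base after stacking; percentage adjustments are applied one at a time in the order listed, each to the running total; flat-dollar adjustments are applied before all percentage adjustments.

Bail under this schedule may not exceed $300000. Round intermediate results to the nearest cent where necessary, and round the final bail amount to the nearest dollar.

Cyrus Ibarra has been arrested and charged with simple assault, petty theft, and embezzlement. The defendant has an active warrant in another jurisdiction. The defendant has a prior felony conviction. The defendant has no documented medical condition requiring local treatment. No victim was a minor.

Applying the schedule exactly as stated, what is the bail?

Base amounts from the schedule: simple assault $4900; petty theft $3300; embezzlement $7000.
Stacking rule: highest base plus 75% of each additional charge. Highest is embezzlement at $7000. Additional: $4900 × 75% = $3675; $3300 × 75% = $2475. Combined base = $7000 + $6150 = $13150.
Any prior felony conviction (+$18250 flat): $13150 + $18250 = $31400.
Defendant has an active warrant in another jurisdiction (+50%): $31400 × 1.5 = $47100.
$47100 is within the $300000 maximum.

$47100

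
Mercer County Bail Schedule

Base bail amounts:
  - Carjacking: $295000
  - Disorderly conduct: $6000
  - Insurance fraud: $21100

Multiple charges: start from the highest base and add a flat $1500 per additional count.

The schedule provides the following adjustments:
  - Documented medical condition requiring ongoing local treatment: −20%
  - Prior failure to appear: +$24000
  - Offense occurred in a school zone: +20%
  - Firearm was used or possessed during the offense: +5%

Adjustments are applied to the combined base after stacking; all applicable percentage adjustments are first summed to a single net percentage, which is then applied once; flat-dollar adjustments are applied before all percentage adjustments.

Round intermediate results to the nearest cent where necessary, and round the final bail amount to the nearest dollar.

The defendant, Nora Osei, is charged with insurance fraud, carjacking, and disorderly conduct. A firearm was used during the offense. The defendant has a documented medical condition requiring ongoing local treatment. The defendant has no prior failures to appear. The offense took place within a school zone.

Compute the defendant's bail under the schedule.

Base amounts from the schedule: insurance fraud $21100; carjacking $295000; disorderly conduct $6000.
Stacking rule: highest base plus $1500 per additional charge. Highest is carjacking at $295000; 2 additional charges → +$3000. Combined base = $298000.
Net percentage adjustment: −20% +20% +5% = +5%. $298000 × 1.05 = $312900.

$312900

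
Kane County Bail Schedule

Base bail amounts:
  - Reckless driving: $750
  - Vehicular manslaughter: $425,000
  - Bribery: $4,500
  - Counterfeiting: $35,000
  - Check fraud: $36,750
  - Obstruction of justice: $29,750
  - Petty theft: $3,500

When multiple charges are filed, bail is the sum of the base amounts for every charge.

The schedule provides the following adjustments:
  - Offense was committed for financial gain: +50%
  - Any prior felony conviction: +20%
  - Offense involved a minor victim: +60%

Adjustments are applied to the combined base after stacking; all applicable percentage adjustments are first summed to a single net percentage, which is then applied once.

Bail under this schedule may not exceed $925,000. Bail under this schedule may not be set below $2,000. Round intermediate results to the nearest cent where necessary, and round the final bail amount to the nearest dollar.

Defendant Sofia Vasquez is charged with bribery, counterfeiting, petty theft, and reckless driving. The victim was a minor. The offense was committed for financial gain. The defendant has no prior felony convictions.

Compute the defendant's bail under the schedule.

$91,875

Base amounts from the schedule: bribery $4,500; counterfeiting $35,000; petty theft $3,500; reckless driving $750.
Stacking rule: sum of all bases. $4,500 + $35,000 + $3,500 + $750 = $43,750.
Net percentage adjustment: +50% +60% = +110%. $43,750 × 2.1 = $91,875.
$91,875 is within the $925,000 maximum.
$91,875 is at or above the $2,000 minimum.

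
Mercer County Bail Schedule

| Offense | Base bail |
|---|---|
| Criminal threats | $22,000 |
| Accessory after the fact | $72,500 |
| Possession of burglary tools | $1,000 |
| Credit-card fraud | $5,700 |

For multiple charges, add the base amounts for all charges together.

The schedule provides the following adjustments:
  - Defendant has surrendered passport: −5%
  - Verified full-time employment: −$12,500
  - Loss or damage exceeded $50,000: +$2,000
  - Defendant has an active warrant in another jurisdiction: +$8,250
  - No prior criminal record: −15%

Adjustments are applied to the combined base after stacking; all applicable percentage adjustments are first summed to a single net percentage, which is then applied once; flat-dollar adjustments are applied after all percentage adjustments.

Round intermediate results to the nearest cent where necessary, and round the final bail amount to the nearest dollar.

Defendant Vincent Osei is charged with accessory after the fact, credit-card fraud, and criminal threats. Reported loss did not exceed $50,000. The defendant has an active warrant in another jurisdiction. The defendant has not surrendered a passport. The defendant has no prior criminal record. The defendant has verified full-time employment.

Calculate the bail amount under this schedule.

$80,920

Base amounts from the schedule: accessory after the fact $72,500; credit-card fraud $5,700; criminal threats $22,000.
Stacking rule: sum of all bases. $72,500 + $5,700 + $22,000 = $100,200.
No prior criminal record (−15%): $100,200 × 0.85 = $85,170.
Verified full-time employment (−$12,500 flat): $85,170 − $12,500 = $72,670.
Defendant has an active warrant in another jurisdiction (+$8,250 flat): $72,670 + $8,250 = $80,920.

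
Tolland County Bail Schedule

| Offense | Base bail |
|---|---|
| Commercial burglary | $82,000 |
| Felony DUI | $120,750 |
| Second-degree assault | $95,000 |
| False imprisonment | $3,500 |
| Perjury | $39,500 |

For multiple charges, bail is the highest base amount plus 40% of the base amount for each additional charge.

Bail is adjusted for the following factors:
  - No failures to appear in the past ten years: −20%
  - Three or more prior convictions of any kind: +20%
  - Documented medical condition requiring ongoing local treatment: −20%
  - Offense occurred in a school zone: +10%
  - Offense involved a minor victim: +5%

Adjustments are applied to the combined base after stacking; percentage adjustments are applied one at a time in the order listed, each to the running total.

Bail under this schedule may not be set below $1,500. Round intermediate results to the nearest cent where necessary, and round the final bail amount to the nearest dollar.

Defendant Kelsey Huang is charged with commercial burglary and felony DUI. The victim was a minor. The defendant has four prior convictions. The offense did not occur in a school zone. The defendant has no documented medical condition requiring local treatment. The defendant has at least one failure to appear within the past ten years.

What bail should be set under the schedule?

Base amounts from the schedule: commercial burglary $82,000; felony DUI $120,750.
Stacking rule: highest base plus 40% of each additional charge. Highest is felony DUI at $120,750. Additional: $82,000 × 40% = $32,800. Combined base = $120,750 + $32,800 = $153,550.
Three or more prior convictions of any kind (+20%): $153,550 × 1.2 = $184,260.
Offense involved a minor victim (+5%): $184,260 × 1.05 = $193,473.
$193,473 is at or above the $1,500 minimum.

$193,473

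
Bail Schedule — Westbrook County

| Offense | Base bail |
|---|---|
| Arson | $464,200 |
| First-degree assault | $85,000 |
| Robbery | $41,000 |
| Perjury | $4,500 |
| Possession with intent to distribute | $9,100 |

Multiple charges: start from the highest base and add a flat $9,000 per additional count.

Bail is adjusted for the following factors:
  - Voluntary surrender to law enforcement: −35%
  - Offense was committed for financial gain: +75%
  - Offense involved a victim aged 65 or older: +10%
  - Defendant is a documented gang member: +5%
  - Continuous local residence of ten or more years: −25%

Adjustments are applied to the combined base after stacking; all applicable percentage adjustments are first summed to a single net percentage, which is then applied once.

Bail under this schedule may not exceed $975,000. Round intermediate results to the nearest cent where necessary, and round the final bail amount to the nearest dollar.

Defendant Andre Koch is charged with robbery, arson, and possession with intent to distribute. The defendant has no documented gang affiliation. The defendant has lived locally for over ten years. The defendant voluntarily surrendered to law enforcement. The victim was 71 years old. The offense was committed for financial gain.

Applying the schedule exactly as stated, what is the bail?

$602,750

Base amounts from the schedule: robbery $41,000; arson $464,200; possession with intent to distribute $9,100.
Stacking rule: highest base plus $9,000 per additional charge. Highest is arson at $464,200; 2 additional charges → +$18,000. Combined base = $482,200.
Net percentage adjustment: −35% +75% +10% −25% = +25%. $482,200 × 1.25 = $602,750.
$602,750 is within the $975,000 maximum.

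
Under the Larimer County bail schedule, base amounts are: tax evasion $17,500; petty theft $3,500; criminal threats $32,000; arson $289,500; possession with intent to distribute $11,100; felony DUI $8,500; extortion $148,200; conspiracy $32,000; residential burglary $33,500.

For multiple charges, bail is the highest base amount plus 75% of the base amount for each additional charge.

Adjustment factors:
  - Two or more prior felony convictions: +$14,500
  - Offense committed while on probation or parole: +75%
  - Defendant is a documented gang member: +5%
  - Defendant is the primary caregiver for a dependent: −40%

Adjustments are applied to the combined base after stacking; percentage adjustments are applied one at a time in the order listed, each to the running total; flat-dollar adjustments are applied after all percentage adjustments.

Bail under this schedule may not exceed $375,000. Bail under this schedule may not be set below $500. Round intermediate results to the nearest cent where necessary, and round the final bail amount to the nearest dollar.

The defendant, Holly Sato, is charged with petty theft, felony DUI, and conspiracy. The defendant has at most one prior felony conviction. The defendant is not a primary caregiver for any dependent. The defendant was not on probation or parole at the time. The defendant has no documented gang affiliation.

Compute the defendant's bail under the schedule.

$41,000

Base amounts from the schedule: petty theft $3,500; felony DUI $8,500; conspiracy $32,000.
Stacking rule: highest base plus 75% of each additional charge. Highest is conspiracy at $32,000. Additional: $3,500 × 75% = $2,625; $8,500 × 75% = $6,375. Combined base = $32,000 + $9,000 = $41,000.
No adjustment factors apply to this defendant.
$41,000 is within the $375,000 maximum.
$41,000 is at or above the $500 minimum.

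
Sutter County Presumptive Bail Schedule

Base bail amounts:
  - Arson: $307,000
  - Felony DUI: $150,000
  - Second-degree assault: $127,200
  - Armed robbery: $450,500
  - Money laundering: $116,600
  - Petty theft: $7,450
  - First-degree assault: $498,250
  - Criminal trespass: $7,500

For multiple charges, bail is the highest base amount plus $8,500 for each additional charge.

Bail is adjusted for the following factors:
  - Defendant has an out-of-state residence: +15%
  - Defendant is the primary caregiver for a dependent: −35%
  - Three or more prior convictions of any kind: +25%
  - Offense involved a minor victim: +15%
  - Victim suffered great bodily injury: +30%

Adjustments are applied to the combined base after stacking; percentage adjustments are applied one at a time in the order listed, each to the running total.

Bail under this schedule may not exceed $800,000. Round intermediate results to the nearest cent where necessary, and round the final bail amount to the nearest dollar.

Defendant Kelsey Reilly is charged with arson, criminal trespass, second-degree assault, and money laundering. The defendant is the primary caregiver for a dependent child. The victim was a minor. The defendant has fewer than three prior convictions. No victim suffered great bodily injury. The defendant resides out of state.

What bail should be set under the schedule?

Base amounts from the schedule: arson $307,000; criminal trespass $7,500; second-degree assault $127,200; money laundering $116,600.
Stacking rule: highest base plus $8,500 per additional charge. Highest is arson at $307,000; 3 additional charges → +$25,500. Combined base = $332,500.
Defendant has an out-of-state residence (+15%): $332,500 × 1.15 = $382,375.
Defendant is the primary caregiver for a dependent (−35%): $382,375 × 0.65 = $248,543.75.
Offense involved a minor victim (+15%): $248,543.75 × 1.15 = $285,825.31.
$285,825.31 is within the $800,000 maximum.
Rounded to the nearest dollar: $285,825.

$285,825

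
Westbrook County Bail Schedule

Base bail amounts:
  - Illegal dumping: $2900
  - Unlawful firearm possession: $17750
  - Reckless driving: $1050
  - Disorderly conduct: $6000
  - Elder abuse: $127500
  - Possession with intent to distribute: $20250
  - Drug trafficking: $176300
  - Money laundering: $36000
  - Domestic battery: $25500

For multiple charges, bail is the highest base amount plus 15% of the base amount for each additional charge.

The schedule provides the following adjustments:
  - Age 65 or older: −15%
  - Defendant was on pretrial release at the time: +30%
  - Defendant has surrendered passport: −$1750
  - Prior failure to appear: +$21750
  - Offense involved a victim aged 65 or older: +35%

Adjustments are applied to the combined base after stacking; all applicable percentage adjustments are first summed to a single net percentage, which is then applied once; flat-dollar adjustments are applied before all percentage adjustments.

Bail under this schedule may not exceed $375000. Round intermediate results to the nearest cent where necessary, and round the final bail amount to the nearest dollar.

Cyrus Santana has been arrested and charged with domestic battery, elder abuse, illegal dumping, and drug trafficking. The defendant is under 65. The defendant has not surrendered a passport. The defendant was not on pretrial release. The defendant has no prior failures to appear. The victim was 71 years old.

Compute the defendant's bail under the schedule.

$269575

Base amounts from the schedule: domestic battery $25500; elder abuse $127500; illegal dumping $2900; drug trafficking $176300.
Stacking rule: highest base plus 15% of each additional charge. Highest is drug trafficking at $176300. Additional: $25500 × 15% = $3825; $127500 × 15% = $19125; $2900 × 15% = $435. Combined base = $176300 + $23385 = $199685.
Offense involved a victim aged 65 or older (+35%): $199685 × 1.35 = $269574.75.
$269574.75 is within the $375000 maximum.
Rounded to the nearest dollar: $269575.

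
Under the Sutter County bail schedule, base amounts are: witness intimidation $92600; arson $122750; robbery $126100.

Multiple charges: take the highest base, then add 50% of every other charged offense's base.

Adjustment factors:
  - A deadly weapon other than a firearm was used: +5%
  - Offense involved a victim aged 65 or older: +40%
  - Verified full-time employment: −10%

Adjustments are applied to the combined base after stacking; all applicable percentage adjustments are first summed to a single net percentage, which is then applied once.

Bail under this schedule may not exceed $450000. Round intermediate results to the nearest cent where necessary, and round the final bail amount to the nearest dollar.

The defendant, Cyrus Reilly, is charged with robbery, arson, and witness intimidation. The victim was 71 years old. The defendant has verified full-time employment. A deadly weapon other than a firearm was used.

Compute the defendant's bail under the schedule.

Base amounts from the schedule: robbery $126100; arson $122750; witness intimidation $92600.
Stacking rule: highest base plus 50% of each additional charge. Highest is robbery at $126100. Additional: $122750 × 50% = $61375; $92600 × 50% = $46300. Combined base = $126100 + $107675 = $233775.
Net percentage adjustment: +5% +40% −10% = +35%. $233775 × 1.35 = $315596.25.
$315596.25 is within the $450000 maximum.
Rounded to the nearest dollar: $315596.

$315596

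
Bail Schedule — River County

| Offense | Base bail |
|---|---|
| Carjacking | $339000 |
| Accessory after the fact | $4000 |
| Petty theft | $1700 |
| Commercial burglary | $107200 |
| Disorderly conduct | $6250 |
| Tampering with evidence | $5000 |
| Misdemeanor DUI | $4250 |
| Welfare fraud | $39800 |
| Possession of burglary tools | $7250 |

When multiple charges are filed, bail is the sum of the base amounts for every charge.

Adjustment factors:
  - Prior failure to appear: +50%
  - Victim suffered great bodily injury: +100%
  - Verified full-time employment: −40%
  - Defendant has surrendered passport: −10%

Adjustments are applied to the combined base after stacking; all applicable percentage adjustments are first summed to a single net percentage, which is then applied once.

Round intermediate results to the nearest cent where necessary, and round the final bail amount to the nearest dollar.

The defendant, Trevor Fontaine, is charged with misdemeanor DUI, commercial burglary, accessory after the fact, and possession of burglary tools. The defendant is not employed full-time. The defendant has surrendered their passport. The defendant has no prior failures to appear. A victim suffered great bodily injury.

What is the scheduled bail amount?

$233130

Base amounts from the schedule: misdemeanor DUI $4250; commercial burglary $107200; accessory after the fact $4000; possession of burglary tools $7250.
Stacking rule: sum of all bases. $4250 + $107200 + $4000 + $7250 = $122700.
Net percentage adjustment: +100% −10% = +90%. $122700 × 1.9 = $233130.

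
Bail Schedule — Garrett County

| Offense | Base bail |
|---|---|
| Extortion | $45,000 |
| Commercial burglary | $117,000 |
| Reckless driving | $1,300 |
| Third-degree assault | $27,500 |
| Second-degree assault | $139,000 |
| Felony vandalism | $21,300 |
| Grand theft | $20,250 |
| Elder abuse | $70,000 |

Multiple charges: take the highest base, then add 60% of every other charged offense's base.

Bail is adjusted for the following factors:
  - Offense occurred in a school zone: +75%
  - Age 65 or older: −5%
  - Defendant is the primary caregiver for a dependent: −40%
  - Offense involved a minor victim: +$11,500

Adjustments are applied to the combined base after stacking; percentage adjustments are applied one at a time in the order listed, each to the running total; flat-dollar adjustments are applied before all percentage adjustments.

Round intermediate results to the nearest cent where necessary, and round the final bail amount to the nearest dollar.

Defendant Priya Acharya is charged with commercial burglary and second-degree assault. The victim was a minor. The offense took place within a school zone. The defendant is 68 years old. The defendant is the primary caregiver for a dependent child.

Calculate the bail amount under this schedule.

$220,148

Base amounts from the schedule: commercial burglary $117,000; second-degree assault $139,000.
Stacking rule: highest base plus 60% of each additional charge. Highest is second-degree assault at $139,000. Additional: $117,000 × 60% = $70,200. Combined base = $139,000 + $70,200 = $209,200.
Offense involved a minor victim (+$11,500 flat): $209,200 + $11,500 = $220,700.
Offense occurred in a school zone (+75%): $220,700 × 1.75 = $386,225.
Age 65 or older (−5%): $386,225 × 0.95 = $366,913.75.
Defendant is the primary caregiver for a dependent (−40%): $366,913.75 × 0.6 = $220,148.25.
Rounded to the nearest dollar: $220,148.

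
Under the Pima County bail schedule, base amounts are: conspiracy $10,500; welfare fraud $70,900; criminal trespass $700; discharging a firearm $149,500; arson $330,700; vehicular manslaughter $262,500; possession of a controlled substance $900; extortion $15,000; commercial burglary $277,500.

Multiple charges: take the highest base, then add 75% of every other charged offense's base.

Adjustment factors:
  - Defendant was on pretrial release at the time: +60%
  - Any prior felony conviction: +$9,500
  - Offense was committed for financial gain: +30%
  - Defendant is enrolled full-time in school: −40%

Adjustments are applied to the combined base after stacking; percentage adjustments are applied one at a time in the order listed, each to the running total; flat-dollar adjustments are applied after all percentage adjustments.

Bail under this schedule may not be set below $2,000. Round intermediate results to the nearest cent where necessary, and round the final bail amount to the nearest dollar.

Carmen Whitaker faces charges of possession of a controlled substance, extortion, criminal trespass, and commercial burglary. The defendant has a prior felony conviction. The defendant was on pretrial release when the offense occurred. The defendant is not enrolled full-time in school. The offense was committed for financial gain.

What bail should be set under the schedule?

$612,596

Base amounts from the schedule: possession of a controlled substance $900; extortion $15,000; criminal trespass $700; commercial burglary $277,500.
Stacking rule: highest base plus 75% of each additional charge. Highest is commercial burglary at $277,500. Additional: $900 × 75% = $675; $15,000 × 75% = $11,250; $700 × 75% = $525. Combined base = $277,500 + $12,450 = $289,950.
Defendant was on pretrial release at the time (+60%): $289,950 × 1.6 = $463,920.
Offense was committed for financial gain (+30%): $463,920 × 1.3 = $603,096.
Any prior felony conviction (+$9,500 flat): $603,096 + $9,500 = $612,596.
$612,596 is at or above the $2,000 minimum.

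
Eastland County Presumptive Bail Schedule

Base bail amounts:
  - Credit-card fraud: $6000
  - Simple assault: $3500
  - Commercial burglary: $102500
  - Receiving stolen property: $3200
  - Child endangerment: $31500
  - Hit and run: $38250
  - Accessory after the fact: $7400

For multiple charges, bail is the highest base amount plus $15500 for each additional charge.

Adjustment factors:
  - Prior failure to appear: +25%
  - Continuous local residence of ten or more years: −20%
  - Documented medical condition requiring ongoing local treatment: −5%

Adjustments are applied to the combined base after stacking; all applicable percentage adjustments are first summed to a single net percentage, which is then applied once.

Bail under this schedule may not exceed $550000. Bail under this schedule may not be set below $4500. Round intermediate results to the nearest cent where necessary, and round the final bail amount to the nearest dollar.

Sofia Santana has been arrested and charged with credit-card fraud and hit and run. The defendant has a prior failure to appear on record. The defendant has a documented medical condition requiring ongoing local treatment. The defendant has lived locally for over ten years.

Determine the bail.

$53750

Base amounts from the schedule: credit-card fraud $6000; hit and run $38250.
Stacking rule: highest base plus $15500 per additional charge. Highest is hit and run at $38250; 1 additional charge → +$15500. Combined base = $53750.
Net percentage adjustment: +25% −20% −5% = +0%. $53750 × 1 = $53750.
$53750 is within the $550000 maximum.
$53750 is at or above the $4500 minimum.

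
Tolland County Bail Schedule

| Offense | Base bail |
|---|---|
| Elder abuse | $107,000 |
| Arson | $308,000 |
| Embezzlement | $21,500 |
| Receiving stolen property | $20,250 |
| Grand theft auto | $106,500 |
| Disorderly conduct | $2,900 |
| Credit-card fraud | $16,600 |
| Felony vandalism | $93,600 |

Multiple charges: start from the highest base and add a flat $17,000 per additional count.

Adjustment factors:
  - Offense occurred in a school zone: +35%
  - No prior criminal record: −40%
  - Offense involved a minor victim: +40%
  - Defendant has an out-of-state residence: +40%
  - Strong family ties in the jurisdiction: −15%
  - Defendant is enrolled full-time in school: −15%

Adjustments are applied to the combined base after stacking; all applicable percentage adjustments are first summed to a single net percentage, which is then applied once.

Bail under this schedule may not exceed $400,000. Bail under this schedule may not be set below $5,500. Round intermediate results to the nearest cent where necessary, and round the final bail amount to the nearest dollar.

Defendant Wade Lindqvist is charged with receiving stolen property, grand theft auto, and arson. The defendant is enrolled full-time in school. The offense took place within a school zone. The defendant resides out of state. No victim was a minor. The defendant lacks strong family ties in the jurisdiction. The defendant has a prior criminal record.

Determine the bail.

Base amounts from the schedule: receiving stolen property $20,250; grand theft auto $106,500; arson $308,000.
Stacking rule: highest base plus $17,000 per additional charge. Highest is arson at $308,000; 2 additional charges → +$34,000. Combined base = $342,000.
Net percentage adjustment: +35% +40% −15% = +60%. $342,000 × 1.6 = $547,200.
Result $547,200 exceeds the maximum of $400,000; bail is capped at $400,000.
$400,000 is at or above the $5,500 minimum.

$400,000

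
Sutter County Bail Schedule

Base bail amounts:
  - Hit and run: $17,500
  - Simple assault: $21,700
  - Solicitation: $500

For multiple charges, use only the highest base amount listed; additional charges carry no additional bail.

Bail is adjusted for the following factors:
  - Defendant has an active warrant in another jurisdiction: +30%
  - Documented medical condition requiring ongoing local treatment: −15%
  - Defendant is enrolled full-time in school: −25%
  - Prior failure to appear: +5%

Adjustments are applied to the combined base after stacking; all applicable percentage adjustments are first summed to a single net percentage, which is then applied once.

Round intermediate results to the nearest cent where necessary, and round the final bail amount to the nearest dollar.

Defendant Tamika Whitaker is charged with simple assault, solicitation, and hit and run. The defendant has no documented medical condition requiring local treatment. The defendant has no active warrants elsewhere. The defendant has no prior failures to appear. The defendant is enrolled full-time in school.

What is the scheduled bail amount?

$16,275

Base amounts from the schedule: simple assault $21,700; solicitation $500; hit and run $17,500.
Stacking rule: use the highest base only. Highest is simple assault at $21,700. Combined base = $21,700.
Defendant is enrolled full-time in school (−25%): $21,700 × 0.75 = $16,275.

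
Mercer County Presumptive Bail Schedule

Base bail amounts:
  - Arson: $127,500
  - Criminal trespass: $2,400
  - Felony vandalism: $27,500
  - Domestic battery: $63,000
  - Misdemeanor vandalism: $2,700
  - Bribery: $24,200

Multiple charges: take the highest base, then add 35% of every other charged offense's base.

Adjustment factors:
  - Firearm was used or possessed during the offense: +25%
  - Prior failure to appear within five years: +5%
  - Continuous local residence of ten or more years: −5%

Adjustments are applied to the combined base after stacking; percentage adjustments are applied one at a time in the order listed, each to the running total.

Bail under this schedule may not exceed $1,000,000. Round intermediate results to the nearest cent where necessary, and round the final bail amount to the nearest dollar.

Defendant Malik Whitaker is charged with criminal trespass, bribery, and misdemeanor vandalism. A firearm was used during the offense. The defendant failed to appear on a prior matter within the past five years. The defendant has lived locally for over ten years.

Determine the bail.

$32,400

Base amounts from the schedule: criminal trespass $2,400; bribery $24,200; misdemeanor vandalism $2,700.
Stacking rule: highest base plus 35% of each additional charge. Highest is bribery at $24,200. Additional: $2,400 × 35% = $840; $2,700 × 35% = $945. Combined base = $24,200 + $1,785 = $25,985.
Firearm was used or possessed during the offense (+25%): $25,985 × 1.25 = $32,481.25.
Prior failure to appear within five years (+5%): $32,481.25 × 1.05 = $34,105.31.
Continuous local residence of ten or more years (−5%): $34,105.31 × 0.95 = $32,400.04.
$32,400.04 is within the $1,000,000 maximum.
Rounded to the nearest dollar: $32,400.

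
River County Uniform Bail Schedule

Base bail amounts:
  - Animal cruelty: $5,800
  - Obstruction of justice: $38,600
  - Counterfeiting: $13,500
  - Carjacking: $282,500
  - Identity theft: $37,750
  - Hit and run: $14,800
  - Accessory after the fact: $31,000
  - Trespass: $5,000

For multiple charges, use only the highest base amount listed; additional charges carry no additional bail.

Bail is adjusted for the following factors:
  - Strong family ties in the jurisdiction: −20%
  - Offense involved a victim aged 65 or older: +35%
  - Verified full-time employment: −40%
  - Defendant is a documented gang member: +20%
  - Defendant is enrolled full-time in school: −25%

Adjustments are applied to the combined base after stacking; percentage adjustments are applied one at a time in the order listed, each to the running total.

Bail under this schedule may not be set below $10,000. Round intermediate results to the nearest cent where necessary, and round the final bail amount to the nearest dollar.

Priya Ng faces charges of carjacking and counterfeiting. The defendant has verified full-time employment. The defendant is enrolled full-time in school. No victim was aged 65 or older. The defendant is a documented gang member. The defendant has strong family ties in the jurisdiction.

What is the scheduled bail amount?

Base amounts from the schedule: carjacking $282,500; counterfeiting $13,500.
Stacking rule: use the highest base only. Highest is carjacking at $282,500. Combined base = $282,500.
Strong family ties in the jurisdiction (−20%): $282,500 × 0.8 = $226,000.
Verified full-time employment (−40%): $226,000 × 0.6 = $135,600.
Defendant is a documented gang member (+20%): $135,600 × 1.2 = $162,720.
Defendant is enrolled full-time in school (−25%): $162,720 × 0.75 = $122,040.
$122,040 is at or above the $10,000 minimum.

$122,040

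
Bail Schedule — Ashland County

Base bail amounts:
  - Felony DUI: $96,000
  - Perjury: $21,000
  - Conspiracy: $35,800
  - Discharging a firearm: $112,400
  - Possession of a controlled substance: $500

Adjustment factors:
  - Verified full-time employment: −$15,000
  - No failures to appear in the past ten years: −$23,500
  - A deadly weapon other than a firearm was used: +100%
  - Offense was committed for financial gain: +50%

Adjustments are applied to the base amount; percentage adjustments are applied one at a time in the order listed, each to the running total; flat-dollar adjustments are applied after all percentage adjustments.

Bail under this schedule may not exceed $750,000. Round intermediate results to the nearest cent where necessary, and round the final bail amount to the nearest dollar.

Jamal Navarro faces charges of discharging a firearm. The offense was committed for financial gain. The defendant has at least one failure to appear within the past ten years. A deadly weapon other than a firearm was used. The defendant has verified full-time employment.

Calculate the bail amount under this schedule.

$322,200

Base amounts from the schedule: discharging a firearm $112,400.
Single charge. Combined base = $112,400.
A deadly weapon other than a firearm was used (+100%): $112,400 × 2 = $224,800.
Offense was committed for financial gain (+50%): $224,800 × 1.5 = $337,200.
Verified full-time employment (−$15,000 flat): $337,200 − $15,000 = $322,200.
$322,200 is within the $750,000 maximum.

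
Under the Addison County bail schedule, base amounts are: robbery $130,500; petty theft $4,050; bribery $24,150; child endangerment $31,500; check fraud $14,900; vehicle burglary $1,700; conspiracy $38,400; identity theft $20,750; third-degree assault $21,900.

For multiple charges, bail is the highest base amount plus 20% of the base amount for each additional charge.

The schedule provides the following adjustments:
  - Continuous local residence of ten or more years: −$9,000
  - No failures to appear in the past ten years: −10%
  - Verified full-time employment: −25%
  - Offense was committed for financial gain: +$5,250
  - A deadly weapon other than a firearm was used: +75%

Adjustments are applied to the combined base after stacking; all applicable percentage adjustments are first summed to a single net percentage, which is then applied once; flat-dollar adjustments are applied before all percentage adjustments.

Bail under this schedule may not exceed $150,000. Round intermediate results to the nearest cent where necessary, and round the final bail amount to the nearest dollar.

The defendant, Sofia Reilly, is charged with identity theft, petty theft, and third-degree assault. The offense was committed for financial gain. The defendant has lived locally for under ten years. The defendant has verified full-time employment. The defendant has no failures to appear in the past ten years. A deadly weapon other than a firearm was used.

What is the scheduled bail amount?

Base amounts from the schedule: identity theft $20,750; petty theft $4,050; third-degree assault $21,900.
Stacking rule: highest base plus 20% of each additional charge. Highest is third-degree assault at $21,900. Additional: $20,750 × 20% = $4,150; $4,050 × 20% = $810. Combined base = $21,900 + $4,960 = $26,860.
Offense was committed for financial gain (+$5,250 flat): $26,860 + $5,250 = $32,110.
Net percentage adjustment: −10% −25% +75% = +40%. $32,110 × 1.4 = $44,954.
$44,954 is within the $150,000 maximum.

$44,954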